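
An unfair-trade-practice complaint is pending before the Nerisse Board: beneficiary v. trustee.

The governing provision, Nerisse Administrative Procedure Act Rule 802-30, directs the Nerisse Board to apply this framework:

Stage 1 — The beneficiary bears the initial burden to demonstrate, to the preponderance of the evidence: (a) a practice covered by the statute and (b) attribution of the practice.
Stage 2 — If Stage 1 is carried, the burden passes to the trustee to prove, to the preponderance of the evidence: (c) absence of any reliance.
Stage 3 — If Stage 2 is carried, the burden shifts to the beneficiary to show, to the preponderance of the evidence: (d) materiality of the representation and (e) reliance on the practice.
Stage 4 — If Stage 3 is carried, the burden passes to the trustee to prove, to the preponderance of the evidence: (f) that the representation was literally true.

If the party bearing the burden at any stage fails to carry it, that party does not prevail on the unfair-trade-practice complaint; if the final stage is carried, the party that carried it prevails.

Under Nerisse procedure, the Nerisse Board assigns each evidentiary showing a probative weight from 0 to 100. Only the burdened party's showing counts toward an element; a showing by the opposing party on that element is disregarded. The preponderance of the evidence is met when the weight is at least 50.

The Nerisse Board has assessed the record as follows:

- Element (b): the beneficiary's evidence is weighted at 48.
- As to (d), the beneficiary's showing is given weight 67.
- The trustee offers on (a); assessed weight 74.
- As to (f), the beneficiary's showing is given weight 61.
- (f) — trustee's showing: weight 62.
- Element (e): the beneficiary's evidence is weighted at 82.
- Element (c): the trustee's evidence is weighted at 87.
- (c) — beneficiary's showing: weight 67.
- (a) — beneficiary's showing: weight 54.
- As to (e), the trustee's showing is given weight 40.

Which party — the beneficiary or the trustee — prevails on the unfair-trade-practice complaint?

trustee

At Stage 1 the beneficiary must meet the preponderance of the evidence (weight is at least 50): on (a) the weight is 54 (the trustee's 74 is given no effect), ≥ 50, so (a) meets the standard; on (b) the weight is 48, which does not reach 50, so (b) does not meet the standard.
  Not every element is met, so the beneficiary fails to carry Stage 1.
The analysis ends at Stage 1; the trustee prevails.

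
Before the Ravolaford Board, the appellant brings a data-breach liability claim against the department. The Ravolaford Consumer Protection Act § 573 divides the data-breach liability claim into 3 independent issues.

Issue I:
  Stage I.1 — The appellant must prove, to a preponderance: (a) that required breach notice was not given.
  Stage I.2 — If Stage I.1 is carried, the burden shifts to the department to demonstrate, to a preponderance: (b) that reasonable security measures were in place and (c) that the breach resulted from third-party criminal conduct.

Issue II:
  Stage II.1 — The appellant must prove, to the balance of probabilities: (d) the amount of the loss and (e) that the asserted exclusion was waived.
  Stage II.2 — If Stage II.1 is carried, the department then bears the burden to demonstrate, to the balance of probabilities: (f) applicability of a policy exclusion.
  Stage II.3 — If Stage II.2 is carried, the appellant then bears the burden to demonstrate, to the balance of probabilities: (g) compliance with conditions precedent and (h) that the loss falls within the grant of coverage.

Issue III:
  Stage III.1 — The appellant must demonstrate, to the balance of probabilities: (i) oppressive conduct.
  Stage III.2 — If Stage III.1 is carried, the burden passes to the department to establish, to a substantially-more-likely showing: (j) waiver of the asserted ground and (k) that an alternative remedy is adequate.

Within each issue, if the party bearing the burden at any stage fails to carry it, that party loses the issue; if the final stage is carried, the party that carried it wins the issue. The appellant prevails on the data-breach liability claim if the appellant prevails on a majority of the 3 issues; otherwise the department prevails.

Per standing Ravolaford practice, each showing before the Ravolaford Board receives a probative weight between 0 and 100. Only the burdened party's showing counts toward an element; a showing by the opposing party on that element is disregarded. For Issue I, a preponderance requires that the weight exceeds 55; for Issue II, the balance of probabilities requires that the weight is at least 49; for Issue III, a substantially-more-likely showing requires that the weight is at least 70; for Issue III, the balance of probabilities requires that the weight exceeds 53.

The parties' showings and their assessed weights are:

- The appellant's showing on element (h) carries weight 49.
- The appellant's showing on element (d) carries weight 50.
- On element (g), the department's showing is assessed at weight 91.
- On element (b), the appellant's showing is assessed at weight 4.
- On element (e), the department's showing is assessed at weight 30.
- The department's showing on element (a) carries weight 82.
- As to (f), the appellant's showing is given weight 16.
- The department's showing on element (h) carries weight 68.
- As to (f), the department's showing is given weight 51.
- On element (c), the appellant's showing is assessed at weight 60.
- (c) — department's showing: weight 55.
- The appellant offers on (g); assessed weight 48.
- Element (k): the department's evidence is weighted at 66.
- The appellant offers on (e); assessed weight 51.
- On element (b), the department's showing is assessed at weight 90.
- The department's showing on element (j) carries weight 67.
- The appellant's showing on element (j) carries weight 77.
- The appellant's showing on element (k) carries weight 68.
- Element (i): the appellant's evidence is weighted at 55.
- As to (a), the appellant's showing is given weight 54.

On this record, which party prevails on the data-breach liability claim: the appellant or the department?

department

— Issue I —
Stage I.1 — burden on appellant; standard: a preponderance (weight exceeds 55).
    (a): 54 (department's 82 disregarded) ≤ 55 [not met]
  Stage I.1 not carried; the appellant fails its burden.
The analysis ends at Stage I.1; the department prevails on this issue.
— Issue II —
At Stage II.1 the appellant must meet the balance of probabilities (weight is at least 49): on (d) the weight is 50, which does reach 49, so (d) meets the standard; on (e) the weight is 51 (the department's 30 is given no effect), ≥ 49, so (e) meets the standard.
  Stage II.1 is satisfied; the onus moves to the department.
At Stage II.2 the department must meet the balance of probabilities (weight is at least 49): on (f) the weight is 51 (the appellant's 16 is given no effect), ≥ 49, so (f) meets the standard.
  Stage II.2 is satisfied; the onus moves to the appellant.
At Stage II.3 the appellant must meet the balance of probabilities (weight is at least 49): on (g) the weight is 48 (the department's 91 is given no effect), which does not reach 49, so (g) does not meet the standard; on (h) the weight is 49 (the department's 68 is given no effect), ≥ 49, so (h) meets the standard.
  The appellant does not carry Stage II.3.
The analysis ends at Stage II.3; the department prevails on this issue.
— Issue III —
Stage III.1 — burden on appellant; standard: the balance of probabilities (weight exceeds 53).
    (i): 55 > 53 [met]
  Stage III.1 is satisfied; the onus moves to the department.
Stage III.2 — burden on department; standard: a substantially-more-likely showing (weight is at least 70).
    (j): 67 (appellant's 77 disregarded) < 70 [not met]
    (k): 66 (appellant's 68 disregarded) < 70 [not met]
  Stage III.2 not carried; the department fails its burden.
So the appellant prevails on this issue.
Per-issue: Issue I → department; Issue II → department; Issue III → appellant. The appellant must prevail on a majority of issues; overall, the department prevails.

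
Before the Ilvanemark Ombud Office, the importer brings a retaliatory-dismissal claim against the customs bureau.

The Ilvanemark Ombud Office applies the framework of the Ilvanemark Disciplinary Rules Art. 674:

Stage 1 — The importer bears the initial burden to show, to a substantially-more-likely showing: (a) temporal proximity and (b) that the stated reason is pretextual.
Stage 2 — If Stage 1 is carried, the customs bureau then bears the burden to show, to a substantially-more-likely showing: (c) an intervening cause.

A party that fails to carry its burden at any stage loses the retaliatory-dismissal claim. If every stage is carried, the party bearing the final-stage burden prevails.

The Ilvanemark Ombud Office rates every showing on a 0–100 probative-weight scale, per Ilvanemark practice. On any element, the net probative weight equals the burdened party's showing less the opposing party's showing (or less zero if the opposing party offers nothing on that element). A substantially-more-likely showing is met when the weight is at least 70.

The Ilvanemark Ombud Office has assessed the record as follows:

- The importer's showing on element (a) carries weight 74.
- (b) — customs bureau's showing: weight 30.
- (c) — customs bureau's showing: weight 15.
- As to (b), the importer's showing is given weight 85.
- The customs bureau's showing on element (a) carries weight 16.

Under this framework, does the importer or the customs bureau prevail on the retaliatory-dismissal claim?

Stage 1 — burden on importer; standard: a substantially-more-likely showing (weight is at least 70).
    (a): 74 − 16 = 58 < 70 [not met]
    (b): 85 − 30 = 55 < 70 [not met]
  Stage 1 not carried; the importer fails its burden.
The customs bureau prevails.

customs bureau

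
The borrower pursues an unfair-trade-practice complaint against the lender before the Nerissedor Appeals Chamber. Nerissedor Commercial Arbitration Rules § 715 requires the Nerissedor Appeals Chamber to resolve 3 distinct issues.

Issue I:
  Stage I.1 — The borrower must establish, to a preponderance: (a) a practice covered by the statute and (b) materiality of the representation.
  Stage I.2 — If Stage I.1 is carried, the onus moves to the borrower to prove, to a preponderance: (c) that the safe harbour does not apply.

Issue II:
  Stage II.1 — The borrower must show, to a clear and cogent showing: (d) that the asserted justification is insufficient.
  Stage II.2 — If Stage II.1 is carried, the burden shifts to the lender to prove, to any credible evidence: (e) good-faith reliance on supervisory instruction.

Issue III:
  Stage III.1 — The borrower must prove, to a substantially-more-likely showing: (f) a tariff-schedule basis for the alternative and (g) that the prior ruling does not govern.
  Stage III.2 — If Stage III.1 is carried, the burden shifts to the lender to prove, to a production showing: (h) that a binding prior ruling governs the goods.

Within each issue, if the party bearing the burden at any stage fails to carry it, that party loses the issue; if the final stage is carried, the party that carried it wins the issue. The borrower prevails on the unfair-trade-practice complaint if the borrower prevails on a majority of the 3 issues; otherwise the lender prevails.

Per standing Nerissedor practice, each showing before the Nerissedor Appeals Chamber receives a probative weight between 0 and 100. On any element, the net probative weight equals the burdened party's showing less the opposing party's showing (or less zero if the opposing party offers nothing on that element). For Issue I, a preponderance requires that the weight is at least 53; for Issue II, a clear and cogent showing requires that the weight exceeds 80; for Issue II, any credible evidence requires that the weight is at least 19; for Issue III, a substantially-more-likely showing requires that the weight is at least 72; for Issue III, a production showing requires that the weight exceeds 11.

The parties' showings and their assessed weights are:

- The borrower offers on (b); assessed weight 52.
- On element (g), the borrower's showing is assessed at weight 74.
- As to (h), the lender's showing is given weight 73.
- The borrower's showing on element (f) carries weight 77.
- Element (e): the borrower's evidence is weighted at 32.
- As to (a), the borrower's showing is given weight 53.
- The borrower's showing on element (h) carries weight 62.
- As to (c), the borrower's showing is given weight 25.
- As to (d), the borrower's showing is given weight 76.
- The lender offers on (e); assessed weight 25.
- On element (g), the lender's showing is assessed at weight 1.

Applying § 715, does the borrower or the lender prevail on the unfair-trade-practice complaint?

lender

— Issue I —
At Stage I.1 the borrower must meet a preponderance (weight is at least 53): on (a) the weight is 53, ≥ 53, so (a) meets the standard; on (b) the weight is 52, which does not reach 53, so (b) does not meet the standard.
  The borrower does not carry Stage I.1.
The analysis ends at Stage I.1; the lender prevails on this issue.
— Issue II —
At Stage II.1 the borrower must meet a clear and cogent showing (weight exceeds 80): on (d) the weight is 76, which does not exceed 80, so (d) does not meet the standard.
  Not every element is met, so the borrower fails to carry Stage II.1.
So the lender prevails on this issue.
— Issue III —
At Stage III.1 the borrower must meet a substantially-more-likely showing (weight is at least 72): on (f) the weight is 77, ≥ 72, so (f) meets the standard; on (g) the weight is 74 less the opposing 1 gives net 73, ≥ 72, so (g) meets the standard.
  Stage III.1 is satisfied; the onus moves to the lender.
At Stage III.2 the lender must meet a production showing (weight exceeds 11): on (h) the weight is 73 less the opposing 62 gives net 11, ≤ 11, so (h) does not meet the standard.
  Stage III.2 not carried; the lender fails its burden.
The analysis ends at Stage III.2; the borrower prevails on this issue.
Per-issue: Issue I → lender; Issue II → lender; Issue III → borrower. The borrower must prevail on a majority of issues; overall, the lender prevails.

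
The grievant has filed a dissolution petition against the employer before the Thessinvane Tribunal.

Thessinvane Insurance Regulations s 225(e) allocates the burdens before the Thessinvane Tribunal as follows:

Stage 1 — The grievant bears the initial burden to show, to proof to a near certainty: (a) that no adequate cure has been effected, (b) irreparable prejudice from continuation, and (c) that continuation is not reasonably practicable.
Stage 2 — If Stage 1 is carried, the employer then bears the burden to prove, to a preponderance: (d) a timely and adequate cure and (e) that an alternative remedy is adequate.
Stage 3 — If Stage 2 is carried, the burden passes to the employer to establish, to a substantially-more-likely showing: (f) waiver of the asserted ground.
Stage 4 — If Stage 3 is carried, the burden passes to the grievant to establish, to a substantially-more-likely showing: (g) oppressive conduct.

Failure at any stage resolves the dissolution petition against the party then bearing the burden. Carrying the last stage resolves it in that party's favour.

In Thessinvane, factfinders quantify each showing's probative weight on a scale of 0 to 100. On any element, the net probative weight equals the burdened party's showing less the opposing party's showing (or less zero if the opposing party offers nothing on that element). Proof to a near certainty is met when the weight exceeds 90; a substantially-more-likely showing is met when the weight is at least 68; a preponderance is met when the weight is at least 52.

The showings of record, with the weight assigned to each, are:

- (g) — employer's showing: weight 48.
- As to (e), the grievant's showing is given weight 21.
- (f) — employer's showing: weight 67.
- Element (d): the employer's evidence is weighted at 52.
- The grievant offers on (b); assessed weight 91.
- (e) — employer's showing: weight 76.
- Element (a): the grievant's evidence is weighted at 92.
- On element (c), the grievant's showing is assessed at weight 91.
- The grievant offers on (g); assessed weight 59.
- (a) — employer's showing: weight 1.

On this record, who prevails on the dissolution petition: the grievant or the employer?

grievant

Stage 1 — burden on grievant; standard: proof to a near certainty (weight exceeds 90).
    (a): 92 − 1 = 91 > 90 [met]
    (b): 91 > 90 [met]
    (c): 91 > 90 [met]
  The grievant carries Stage 1; the employer now bears the burden.
Stage 2 — burden on employer; standard: a preponderance (weight is at least 52).
    (d): 52 ≥ 52 [met]
    (e): 76 − 21 = 55 ≥ 52 [met]
  Stage 2 carried; the burden remains with the employer.
Stage 3 — burden on employer; standard: a substantially-more-likely showing (weight is at least 68).
    (f): 67 < 68 [not met]
  The employer does not carry Stage 3.
The grievant prevails.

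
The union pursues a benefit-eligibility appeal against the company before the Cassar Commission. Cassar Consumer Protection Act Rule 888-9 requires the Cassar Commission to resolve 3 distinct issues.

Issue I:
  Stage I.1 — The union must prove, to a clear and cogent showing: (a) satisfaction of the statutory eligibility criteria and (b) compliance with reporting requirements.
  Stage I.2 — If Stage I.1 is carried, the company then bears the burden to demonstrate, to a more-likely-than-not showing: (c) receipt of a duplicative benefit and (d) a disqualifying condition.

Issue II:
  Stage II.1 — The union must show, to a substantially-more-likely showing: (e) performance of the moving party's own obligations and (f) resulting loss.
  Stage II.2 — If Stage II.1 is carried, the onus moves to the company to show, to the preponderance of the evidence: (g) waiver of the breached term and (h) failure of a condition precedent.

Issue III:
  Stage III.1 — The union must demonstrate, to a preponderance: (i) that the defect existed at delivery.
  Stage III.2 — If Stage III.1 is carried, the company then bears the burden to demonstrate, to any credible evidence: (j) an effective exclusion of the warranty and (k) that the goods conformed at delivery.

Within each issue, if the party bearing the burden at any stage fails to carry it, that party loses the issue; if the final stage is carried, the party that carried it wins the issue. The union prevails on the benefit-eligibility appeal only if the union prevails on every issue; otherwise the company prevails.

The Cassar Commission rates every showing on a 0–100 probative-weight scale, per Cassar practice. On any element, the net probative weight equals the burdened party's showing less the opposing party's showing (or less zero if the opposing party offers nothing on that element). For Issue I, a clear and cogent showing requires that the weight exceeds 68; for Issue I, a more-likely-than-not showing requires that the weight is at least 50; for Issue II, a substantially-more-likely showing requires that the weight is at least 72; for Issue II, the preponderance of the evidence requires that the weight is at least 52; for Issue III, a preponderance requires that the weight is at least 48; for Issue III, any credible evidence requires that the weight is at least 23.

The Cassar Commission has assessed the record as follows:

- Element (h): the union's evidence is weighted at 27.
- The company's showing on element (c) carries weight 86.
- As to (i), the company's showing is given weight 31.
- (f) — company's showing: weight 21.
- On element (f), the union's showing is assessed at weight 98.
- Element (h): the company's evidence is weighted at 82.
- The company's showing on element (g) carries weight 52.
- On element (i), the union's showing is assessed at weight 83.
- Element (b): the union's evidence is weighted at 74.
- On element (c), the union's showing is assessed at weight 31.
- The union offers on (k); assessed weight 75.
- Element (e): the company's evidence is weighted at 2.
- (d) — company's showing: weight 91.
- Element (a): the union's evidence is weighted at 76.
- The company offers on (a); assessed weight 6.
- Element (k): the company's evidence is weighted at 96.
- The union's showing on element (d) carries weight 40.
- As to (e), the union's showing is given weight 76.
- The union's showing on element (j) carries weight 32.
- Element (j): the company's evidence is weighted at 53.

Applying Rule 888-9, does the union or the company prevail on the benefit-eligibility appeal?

— Issue I —
Stage I.1 (union, a clear and cogent showing, weight exceeds 68): (a) net 76−6=70 > 68 — meets; (b) 74 > 68 — meets.
  The union carries Stage I.1; the company now bears the burden.
Stage I.2 (company, a more-likely-than-not showing, weight is at least 50): (c) net 86−31=55 ≥ 50 — meets; (d) net 91−40=51 ≥ 50 — meets.
  The company carries the last stage.
With every stage satisfied, the company prevails on this issue.
— Issue II —
Stage II.1 (union, a substantially-more-likely showing, weight is at least 72): (e) net 76−2=74 ≥ 72 — meets; (f) net 98−21=77 ≥ 72 — meets.
  All elements met. The burden passes to the company.
Stage II.2 (company, the preponderance of the evidence, weight is at least 52): (g) 52 ≥ 52 — meets; (h) net 82−27=55 ≥ 52 — meets.
  The company carries the last stage.
Every stage carried; the company prevails on this issue.
— Issue III —
Stage III.1 — burden on union; standard: a preponderance (weight is at least 48).
    (i): 83 − 31 = 52 ≥ 48 [met]
  Stage III.1 is satisfied; the onus moves to the company.
Stage III.2 — burden on company; standard: any credible evidence (weight is at least 23).
    (j): 53 − 32 = 21 < 23 [not met]
    (k): 96 − 75 = 21 < 23 [not met]
  Stage III.2 not carried; the company fails its burden.
The analysis ends at Stage III.2; the union prevails on this issue.
Per-issue: Issue I → company; Issue II → company; Issue III → union. The union must prevail on every issue; overall, the company prevails.

company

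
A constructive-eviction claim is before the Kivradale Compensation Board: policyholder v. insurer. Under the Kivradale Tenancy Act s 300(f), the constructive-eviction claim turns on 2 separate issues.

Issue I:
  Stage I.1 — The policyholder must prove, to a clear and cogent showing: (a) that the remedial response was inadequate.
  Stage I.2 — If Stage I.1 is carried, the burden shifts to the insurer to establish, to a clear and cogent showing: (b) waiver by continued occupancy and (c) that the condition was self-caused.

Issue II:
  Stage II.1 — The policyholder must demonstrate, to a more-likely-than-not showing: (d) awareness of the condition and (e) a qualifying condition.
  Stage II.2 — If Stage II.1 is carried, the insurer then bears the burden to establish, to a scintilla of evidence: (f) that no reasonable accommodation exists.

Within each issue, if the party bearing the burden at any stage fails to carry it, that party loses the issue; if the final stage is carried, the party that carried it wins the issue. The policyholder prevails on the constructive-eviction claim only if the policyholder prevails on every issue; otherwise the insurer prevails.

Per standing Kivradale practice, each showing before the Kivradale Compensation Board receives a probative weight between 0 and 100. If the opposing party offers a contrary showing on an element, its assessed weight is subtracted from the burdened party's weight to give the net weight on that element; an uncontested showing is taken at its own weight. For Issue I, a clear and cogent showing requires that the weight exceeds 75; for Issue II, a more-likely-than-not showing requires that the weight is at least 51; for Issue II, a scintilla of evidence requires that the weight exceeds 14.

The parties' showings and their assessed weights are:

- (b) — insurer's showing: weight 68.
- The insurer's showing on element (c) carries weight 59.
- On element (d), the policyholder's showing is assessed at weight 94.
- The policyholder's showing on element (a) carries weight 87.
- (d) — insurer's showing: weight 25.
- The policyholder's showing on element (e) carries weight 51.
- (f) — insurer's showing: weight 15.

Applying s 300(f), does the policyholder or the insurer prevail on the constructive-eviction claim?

insurer

— Issue I —
At Stage I.1 the policyholder must meet a clear and cogent showing (weight exceeds 75): on (a) the weight is 87, which does exceed 75, so (a) meets the standard.
  The policyholder carries Stage I.1; the insurer now bears the burden.
At Stage I.2 the insurer must meet a clear and cogent showing (weight exceeds 75): on (b) the weight is 68, ≤ 75, so (b) does not meet the standard; on (c) the weight is 59, ≤ 75, so (c) does not meet the standard.
  Stage I.2 not carried; the insurer fails its burden.
The policyholder prevails on this issue.
— Issue II —
At Stage II.1 the policyholder must meet a more-likely-than-not showing (weight is at least 51): on (d) the weight is 94 less the opposing 25 gives net 69, which does reach 51, so (d) meets the standard; on (e) the weight is 51, which does reach 51, so (e) meets the standard.
  All elements met. The burden passes to the insurer.
At Stage II.2 the insurer must meet a scintilla of evidence (weight exceeds 14): on (f) the weight is 15, > 14, so (f) meets the standard.
  Stage II.2 carried; the final stage is satisfied.
Every stage carried; the insurer prevails on this issue.
Per-issue: Issue I → policyholder; Issue II → insurer. The policyholder must prevail on every issue; overall, the insurer prevails.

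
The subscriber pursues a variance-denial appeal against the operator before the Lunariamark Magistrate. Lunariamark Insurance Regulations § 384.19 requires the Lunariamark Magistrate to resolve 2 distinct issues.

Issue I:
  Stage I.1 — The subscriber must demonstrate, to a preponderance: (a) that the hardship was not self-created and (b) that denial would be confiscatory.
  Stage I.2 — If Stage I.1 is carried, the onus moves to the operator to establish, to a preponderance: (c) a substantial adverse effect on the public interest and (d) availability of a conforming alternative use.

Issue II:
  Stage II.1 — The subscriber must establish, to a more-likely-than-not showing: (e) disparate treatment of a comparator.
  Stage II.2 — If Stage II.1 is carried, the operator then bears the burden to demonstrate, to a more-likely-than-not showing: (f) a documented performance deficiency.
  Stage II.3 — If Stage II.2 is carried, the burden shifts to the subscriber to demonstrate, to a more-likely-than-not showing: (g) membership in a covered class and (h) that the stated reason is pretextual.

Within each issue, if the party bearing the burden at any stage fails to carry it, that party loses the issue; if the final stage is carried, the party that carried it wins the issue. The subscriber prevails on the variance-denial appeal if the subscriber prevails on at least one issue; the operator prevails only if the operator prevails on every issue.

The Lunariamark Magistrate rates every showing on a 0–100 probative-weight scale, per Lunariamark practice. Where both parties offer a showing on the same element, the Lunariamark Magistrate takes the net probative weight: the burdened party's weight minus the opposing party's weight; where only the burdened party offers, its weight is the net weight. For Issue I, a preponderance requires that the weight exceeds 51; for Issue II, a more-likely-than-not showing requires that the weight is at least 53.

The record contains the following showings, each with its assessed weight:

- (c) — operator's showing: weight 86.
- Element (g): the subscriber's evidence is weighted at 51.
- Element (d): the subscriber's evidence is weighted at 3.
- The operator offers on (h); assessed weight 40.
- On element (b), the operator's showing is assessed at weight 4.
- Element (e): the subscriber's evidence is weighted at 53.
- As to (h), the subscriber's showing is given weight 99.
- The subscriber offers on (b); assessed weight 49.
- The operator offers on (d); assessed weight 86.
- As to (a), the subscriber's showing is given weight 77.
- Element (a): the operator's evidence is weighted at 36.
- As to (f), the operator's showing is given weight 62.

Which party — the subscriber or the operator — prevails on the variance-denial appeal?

— Issue I —
Stage I.1 — burden on subscriber; standard: a preponderance (weight exceeds 51).
    (a): 77 − 36 = 41 ≤ 51 [not met]
    (b): 49 − 4 = 45 ≤ 51 [not met]
  The subscriber does not carry Stage I.1.
The analysis ends at Stage I.1; the operator prevails on this issue.
— Issue II —
Stage II.1 (subscriber, a more-likely-than-not showing, weight is at least 53): (e) 53 ≥ 53 — meets.
  All elements met. The burden passes to the operator.
Stage II.2 (operator, a more-likely-than-not showing, weight is at least 53): (f) 62 ≥ 53 — meets.
  Stage II.2 is satisfied; the onus moves to the subscriber.
Stage II.3 (subscriber, a more-likely-than-not showing, weight is at least 53): (g) 51 < 53 — fails; (h) net 99−40=59 ≥ 53 — meets.
  Not every element is met, so the subscriber fails to carry Stage II.3.
So the operator prevails on this issue.
Per-issue: Issue I → operator; Issue II → operator. The subscriber must prevail on at least one issue; overall, the operator prevails.

operator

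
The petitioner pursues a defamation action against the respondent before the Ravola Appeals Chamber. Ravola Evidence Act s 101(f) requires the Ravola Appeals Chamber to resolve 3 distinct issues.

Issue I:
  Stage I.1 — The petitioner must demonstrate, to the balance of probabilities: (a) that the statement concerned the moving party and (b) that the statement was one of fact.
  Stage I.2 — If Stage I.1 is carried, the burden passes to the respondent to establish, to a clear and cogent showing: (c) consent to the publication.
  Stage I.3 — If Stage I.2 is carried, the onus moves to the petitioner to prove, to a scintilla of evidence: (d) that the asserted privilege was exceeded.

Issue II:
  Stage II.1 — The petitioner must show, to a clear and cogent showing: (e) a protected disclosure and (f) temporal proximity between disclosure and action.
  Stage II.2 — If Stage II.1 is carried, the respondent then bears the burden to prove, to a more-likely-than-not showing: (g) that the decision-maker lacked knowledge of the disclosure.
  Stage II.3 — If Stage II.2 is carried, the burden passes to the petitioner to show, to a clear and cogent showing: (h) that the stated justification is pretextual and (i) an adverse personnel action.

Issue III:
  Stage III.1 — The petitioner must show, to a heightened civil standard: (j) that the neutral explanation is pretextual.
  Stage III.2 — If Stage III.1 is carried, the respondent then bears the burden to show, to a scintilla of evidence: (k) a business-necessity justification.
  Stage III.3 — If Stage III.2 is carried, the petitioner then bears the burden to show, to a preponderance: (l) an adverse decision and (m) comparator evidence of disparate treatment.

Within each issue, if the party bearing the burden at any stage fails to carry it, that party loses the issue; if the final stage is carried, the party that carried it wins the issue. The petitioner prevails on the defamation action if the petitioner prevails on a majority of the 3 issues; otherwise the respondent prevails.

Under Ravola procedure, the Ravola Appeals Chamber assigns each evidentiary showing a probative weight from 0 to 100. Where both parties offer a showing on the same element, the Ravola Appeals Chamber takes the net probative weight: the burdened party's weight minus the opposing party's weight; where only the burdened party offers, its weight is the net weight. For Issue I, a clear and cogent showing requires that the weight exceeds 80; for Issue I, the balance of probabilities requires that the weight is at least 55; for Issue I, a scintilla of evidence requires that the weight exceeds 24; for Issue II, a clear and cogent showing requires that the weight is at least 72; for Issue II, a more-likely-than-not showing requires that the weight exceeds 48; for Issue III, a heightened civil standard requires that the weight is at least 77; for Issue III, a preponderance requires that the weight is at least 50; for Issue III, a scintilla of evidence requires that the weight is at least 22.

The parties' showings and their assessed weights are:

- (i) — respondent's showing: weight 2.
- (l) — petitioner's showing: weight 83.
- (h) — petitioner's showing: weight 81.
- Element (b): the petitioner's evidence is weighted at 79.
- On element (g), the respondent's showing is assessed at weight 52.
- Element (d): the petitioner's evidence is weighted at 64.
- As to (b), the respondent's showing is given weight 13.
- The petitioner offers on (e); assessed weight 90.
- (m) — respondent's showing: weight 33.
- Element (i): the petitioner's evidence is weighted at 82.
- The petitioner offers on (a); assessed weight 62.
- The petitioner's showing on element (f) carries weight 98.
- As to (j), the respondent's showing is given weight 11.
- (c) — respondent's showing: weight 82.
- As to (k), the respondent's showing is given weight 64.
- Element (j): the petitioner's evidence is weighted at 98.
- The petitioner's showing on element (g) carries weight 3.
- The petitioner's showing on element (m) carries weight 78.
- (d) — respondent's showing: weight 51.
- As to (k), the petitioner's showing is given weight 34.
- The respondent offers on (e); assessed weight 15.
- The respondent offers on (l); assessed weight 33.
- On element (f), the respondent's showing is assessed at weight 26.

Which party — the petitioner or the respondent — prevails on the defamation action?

— Issue I —
Stage I.1 — burden on petitioner; standard: the balance of probabilities (weight is at least 55).
    (a): 62 ≥ 55 [met]
    (b): 79 − 13 = 66 ≥ 55 [met]
  Stage I.1 is satisfied; the onus moves to the respondent.
Stage I.2 — burden on respondent; standard: a clear and cogent showing (weight exceeds 80).
    (c): 82 > 80 [met]
  All elements met. The burden passes to the petitioner.
Stage I.3 — burden on petitioner; standard: a scintilla of evidence (weight exceeds 24).
    (d): 64 − 51 = 13 ≤ 24 [not met]
  Not every element is met, so the petitioner fails to carry Stage I.3.
The analysis ends at Stage I.3; the respondent prevails on this issue.
— Issue II —
At Stage II.1 the petitioner must meet a clear and cogent showing (weight is at least 72): on (e) the weight is 90 less the opposing 15 gives net 75, ≥ 72, so (e) meets the standard; on (f) the weight is 98 less the opposing 26 gives net 72, which does reach 72, so (f) meets the standard.
  Stage II.1 carried; the burden shifts to the respondent.
At Stage II.2 the respondent must meet a more-likely-than-not showing (weight exceeds 48): on (g) the weight is 52 less the opposing 3 gives net 49, > 48, so (g) meets the standard.
  The respondent carries Stage II.2; the petitioner now bears the burden.
At Stage II.3 the petitioner must meet a clear and cogent showing (weight is at least 72): on (h) the weight is 81, ≥ 72, so (h) meets the standard; on (i) the weight is 82 less the opposing 2 gives net 80, which does reach 72, so (i) meets the standard.
  The petitioner carries the last stage.
With every stage satisfied, the petitioner prevails on this issue.
— Issue III —
Stage III.1 (petitioner, a heightened civil standard, weight is at least 77): (j) net 98−11=87 ≥ 77 — meets.
  All elements met. The burden passes to the respondent.
Stage III.2 (respondent, a scintilla of evidence, weight is at least 22): (k) net 64−34=30 ≥ 22 — meets.
  The respondent carries Stage III.2; the petitioner now bears the burden.
Stage III.3 (petitioner, a preponderance, weight is at least 50): (l) net 83−33=50 ≥ 50 — meets; (m) net 78−33=45 < 50 — fails.
  Stage III.3 not carried; the petitioner fails its burden.
The respondent prevails on this issue.
Per-issue: Issue I → respondent; Issue II → petitioner; Issue III → respondent. The petitioner must prevail on a majority of issues; overall, the respondent prevails.

respondent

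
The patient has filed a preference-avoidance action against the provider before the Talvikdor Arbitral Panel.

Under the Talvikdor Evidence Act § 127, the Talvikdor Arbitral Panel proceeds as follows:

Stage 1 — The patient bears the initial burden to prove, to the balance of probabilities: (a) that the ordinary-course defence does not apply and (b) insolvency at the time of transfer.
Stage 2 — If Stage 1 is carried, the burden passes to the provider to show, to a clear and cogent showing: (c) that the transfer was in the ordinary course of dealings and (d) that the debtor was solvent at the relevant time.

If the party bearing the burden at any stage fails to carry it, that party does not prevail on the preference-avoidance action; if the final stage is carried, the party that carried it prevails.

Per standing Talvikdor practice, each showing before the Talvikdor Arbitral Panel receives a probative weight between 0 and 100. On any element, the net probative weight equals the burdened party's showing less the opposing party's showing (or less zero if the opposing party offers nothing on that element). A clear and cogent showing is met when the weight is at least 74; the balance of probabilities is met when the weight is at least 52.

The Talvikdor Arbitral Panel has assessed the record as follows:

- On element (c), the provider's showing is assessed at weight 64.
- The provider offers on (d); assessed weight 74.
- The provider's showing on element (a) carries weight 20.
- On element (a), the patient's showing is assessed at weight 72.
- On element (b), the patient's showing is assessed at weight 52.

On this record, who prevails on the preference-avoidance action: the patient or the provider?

patient

Stage 1 (patient, the balance of probabilities, weight is at least 52): (a) net 72−20=52 ≥ 52 — meets; (b) 52 ≥ 52 — meets.
  The patient carries Stage 1; the provider now bears the burden.
Stage 2 (provider, a clear and cogent showing, weight is at least 74): (c) 64 < 74 — fails; (d) 74 ≥ 74 — meets.
  Stage 2 not carried; the provider fails its burden.
So the patient prevails.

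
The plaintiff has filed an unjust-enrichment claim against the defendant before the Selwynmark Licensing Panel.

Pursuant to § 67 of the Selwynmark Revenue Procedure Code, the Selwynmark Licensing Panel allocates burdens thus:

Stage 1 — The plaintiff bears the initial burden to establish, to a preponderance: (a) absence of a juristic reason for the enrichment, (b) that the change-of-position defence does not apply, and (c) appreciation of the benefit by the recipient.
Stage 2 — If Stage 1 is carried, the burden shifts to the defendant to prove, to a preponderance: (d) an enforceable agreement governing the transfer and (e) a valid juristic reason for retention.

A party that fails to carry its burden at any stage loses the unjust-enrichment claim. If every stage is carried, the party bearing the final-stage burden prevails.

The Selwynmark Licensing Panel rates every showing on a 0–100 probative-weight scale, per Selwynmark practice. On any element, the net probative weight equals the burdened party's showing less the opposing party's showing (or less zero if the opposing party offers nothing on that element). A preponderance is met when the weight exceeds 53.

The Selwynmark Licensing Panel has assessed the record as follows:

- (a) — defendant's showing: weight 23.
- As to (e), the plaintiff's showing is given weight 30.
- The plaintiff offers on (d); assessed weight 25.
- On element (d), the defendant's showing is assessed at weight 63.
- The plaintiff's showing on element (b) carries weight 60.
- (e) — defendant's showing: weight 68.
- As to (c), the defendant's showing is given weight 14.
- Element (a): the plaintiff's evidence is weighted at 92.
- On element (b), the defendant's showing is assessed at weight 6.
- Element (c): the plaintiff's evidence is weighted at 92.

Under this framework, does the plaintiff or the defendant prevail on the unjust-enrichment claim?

plaintiff

At Stage 1 the plaintiff must meet a preponderance (weight exceeds 53): on (a) the weight is 92 less the opposing 23 gives net 69, which does exceed 53, so (a) meets the standard; on (b) the weight is 60 less the opposing 6 gives net 54, > 53, so (b) meets the standard; on (c) the weight is 92 less the opposing 14 gives net 78, > 53, so (c) meets the standard.
  Stage 1 is satisfied; the onus moves to the defendant.
At Stage 2 the defendant must meet a preponderance (weight exceeds 53): on (d) the weight is 63 less the opposing 25 gives net 38, which does not exceed 53, so (d) does not meet the standard; on (e) the weight is 68 less the opposing 30 gives net 38, ≤ 53, so (e) does not meet the standard.
  Not every element is met, so the defendant fails to carry Stage 2.
The plaintiff prevails.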